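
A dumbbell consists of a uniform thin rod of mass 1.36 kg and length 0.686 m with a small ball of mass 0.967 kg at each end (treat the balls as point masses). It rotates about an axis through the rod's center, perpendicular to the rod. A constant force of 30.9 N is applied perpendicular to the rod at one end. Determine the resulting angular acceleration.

α ≈ 37.7 rad/s²

I_rod = (1/12)ML² = (1/12)(1.36)(0.686)² = 0.05333 kg·m².
I_balls = 2·m·(L/2)² = 2(0.967)(0.3430)² = 0.2275 kg·m².
Total I = 0.2809 kg·m².
τ = F·(L/2) = (30.9)(0.343) = 10.60 N·m.
α = τ/I = 10.60/0.2809 = 37.74 rad/s².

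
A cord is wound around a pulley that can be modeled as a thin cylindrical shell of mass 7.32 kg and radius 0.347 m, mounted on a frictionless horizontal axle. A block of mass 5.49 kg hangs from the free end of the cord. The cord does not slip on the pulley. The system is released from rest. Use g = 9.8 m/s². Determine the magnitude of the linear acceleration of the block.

a ≈ 4.20 m/s²

I = MR² = (7.32)(0.347)² = 0.8814 kg·m².
Block: mg − T = ma. Pulley: TR = Iα. No-slip: a = αR, so T = (I/R²)a = 7.320·a.
Then mg = (m + 7.320)a, so a = (5.49)(9.8)/(5.49 + 7.320) = 4.200 m/s².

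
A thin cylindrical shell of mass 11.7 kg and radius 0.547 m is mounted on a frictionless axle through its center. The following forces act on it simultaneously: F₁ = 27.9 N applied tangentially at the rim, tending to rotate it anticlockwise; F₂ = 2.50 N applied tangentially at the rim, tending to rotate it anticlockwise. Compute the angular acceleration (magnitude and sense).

I = MR² = (11.7)(0.547)² = 3.501 kg·m².
Taking anticlockwise as positive: τ₁ = +(27.9)(0.547) = +15.26 N·m; τ₂ = +(2.50)(0.547) = +1.368 N·m.
Net torque τ = 16.63 N·m.
α = τ/I = 16.63/3.501 = 4.750 rad/s².

α ≈ 4.75 rad/s², anticlockwise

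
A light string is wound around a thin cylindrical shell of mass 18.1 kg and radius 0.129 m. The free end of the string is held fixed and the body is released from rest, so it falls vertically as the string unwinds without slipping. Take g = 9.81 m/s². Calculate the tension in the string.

T ≈ 88.8 N

Translation: Mg − T = Ma. Rotation about the center: TR = Iα with I = MR².
With a = αR: T = (I/R²)a = M a, so Mg = (1 + 1.000)Ma.
a = g/(1 + 1.000) = 9.81/2.000 = 4.905 m/s².
T = 1.000·M·a = (1.000)(18.1)(4.905) = 88.78 N.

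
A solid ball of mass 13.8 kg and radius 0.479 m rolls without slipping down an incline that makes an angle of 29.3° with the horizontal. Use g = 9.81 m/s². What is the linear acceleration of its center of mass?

Translation along the incline: Mg sinθ − f = Ma.
Rotation about the center: fR = Iα with I = (2/5)MR². No-slip gives a = αR, so f = (I/R²)a = (2/5)M a.
Substituting: Mg sinθ = (1 + 0.4000)Ma, so a = g sinθ/(1 + 0.4000) = (9.81) sin 29.3° / 1.400 = 3.429 m/s².

a ≈ 3.43 m/s²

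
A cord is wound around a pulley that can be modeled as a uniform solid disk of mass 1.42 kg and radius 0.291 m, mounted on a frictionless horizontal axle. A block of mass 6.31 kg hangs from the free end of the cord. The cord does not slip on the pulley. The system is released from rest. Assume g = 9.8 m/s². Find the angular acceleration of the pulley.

α ≈ 30.3 rad/s²

I = ½MR² = (1/2)(1.42)(0.291)² = 0.06012 kg·m².
Block: mg − T = ma. Pulley: TR = Iα. No-slip: a = αR, so T = (I/R²)a = 0.7100·a.
Then mg = (m + 0.7100)a, so a = (6.31)(9.8)/(6.31 + 0.7100) = 8.809 m/s².
α = a/R = 8.809/0.291 = 30.27 rad/s².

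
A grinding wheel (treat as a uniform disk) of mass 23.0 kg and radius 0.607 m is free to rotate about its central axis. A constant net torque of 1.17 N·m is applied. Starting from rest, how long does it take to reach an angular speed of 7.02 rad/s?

t ≈ 25.4 s

I = ½MR² = (1/2)(23.0)(0.607)² = 4.237 kg·m².
α = τ/I = 1.17/4.237 = 0.2761 rad/s².
ω = αt ⇒ t = ω/α = 7.02/0.2761 = 25.42 s.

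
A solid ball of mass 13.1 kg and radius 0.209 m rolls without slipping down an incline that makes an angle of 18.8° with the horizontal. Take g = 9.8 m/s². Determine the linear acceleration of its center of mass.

a ≈ 2.26 m/s²

Translation along the incline: Mg sinθ − f = Ma.
Rotation about the center: fR = Iα with I = (2/5)MR². No-slip gives a = αR, so f = (I/R²)a = (2/5)M a.
Substituting: Mg sinθ = (1 + 0.4000)Ma, so a = g sinθ/(1 + 0.4000) = (9.8) sin 18.8° / 1.400 = 2.256 m/s².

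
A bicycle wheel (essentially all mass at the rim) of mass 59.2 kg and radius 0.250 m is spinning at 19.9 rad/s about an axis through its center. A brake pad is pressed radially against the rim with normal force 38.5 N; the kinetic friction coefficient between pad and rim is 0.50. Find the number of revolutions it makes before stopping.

≈ 24.2 revolutions

I = MR² = (59.2)(0.250)² = 3.700 kg·m².
Friction force f = μN = (0.50)(38.5) = 19.25 N at the rim; torque magnitude τ = fR = 4.812 N·m, opposing ω.
|α| = τ/I = 4.812/3.700 = 1.301 rad/s² (deceleration).
ω² = ω₀² − 2|α|θ with ω = 0 ⇒ θ = ω₀²/(2|α|) = 152.2 rad = 24.23 rev.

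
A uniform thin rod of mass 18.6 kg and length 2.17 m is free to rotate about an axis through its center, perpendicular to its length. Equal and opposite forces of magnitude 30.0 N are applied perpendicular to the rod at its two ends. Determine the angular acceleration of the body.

I = (1/12)ML² = (1/12)(18.6)(2.17)² = 7.299 kg·m².
The couple gives τ = F·(L/2) + F·(L/2) = F L = (30.0)(2.17) = 65.10 N·m.
Newton's second law for rotation, τ = Iα, gives α = τ/I = 65.10/7.299 = 8.919 rad/s².

α ≈ 8.92 rad/s²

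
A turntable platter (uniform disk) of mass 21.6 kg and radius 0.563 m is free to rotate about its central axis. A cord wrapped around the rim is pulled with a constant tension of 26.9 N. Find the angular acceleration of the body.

I = ½MR² = (1/2)(21.6)(0.563)² = 3.423 kg·m².
τ = F R = (26.9)(0.563) = 15.14 N·m.
From τ = Iα: α = 15.14/3.423 = 4.424 rad/s².

α ≈ 4.42 rad/s²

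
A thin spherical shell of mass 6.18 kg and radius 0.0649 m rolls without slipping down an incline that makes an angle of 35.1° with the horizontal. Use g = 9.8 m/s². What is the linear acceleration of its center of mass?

a ≈ 3.38 m/s²

Translation along the incline: Mg sinθ − f = Ma.
Rotation about the center: fR = Iα with I = (2/3)MR². No-slip gives a = αR, so f = (I/R²)a = (2/3)M a.
Substituting: Mg sinθ = (1 + 0.6667)Ma, so a = g sinθ/(1 + 0.6667) = (9.8) sin 35.1° / 1.667 = 3.381 m/s².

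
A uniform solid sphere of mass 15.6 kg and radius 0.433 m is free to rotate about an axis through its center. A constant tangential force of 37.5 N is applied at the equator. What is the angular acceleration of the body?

I = (2/5)MR² = (2/5)(15.6)(0.433)² = 1.170 kg·m².
τ = F R = (37.5)(0.433) = 16.24 N·m.
Newton's second law for rotation, τ = Iα, gives α = τ/I = 16.24/1.170 = 13.88 rad/s².

α ≈ 13.9 rad/s²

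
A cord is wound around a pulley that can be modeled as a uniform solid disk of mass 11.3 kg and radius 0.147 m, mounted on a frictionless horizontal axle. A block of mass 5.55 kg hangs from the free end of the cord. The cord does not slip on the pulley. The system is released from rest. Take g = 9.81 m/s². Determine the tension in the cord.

I = ½MR² = (1/2)(11.3)(0.147)² = 0.1221 kg·m².
Block: mg − T = ma. Pulley: TR = Iα. No-slip: a = αR, so T = (I/R²)a = 5.650·a.
Then mg = (m + 5.650)a, so a = (5.55)(9.81)/(5.55 + 5.650) = 4.861 m/s².
T = 5.650·a = 27.47 N.

T ≈ 27.5 N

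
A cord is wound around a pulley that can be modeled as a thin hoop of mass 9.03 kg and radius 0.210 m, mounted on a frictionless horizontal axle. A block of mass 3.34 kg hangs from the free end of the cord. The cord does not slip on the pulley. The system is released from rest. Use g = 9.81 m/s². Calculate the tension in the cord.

I = MR² = (9.03)(0.210)² = 0.3982 kg·m².
Block: mg − T = ma. Pulley: TR = Iα. No-slip: a = αR, so T = (I/R²)a = 9.030·a.
Then mg = (m + 9.030)a, so a = (3.34)(9.81)/(3.34 + 9.030) = 2.649 m/s².
T = 9.030·a = 23.92 N.

T ≈ 23.9 N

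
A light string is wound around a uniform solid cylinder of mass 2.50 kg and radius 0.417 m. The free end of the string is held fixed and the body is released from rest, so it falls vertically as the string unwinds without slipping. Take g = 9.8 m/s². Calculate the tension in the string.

Translation: Mg − T = Ma. Rotation about the center: TR = Iα with I = ½MR².
With a = αR: T = (I/R²)a = (1/2)M a, so Mg = (1 + 0.5000)Ma.
a = g/(1 + 0.5000) = 9.8/1.500 = 6.533 m/s².
T = 0.5000·M·a = (0.5000)(2.50)(6.533) = 8.167 N.

T ≈ 8.17 N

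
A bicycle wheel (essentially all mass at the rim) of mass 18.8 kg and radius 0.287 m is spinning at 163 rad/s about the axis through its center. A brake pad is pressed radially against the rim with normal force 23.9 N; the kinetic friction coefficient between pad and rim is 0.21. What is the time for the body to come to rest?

I = MR² = (18.8)(0.287)² = 1.549 kg·m².
Friction force f = μN = (0.21)(23.9) = 5.019 N at the rim; torque magnitude τ = fR = 1.440 N·m, opposing ω.
|α| = τ/I = 1.440/1.549 = 0.9302 rad/s² (deceleration).
0 = ω₀ − |α|t ⇒ t = ω₀/|α| = 163/0.9302 = 175.2 s.

t ≈ 175 s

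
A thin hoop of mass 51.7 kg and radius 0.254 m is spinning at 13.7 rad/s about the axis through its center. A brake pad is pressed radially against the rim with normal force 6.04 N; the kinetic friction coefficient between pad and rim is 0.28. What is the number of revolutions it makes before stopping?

≈ 116 revolutions

I = MR² = (51.7)(0.254)² = 3.335 kg·m².
Friction force f = μN = (0.28)(6.04) = 1.691 N at the rim; torque magnitude τ = fR = 0.4296 N·m, opposing ω.
|α| = τ/I = 0.4296/3.335 = 0.1288 rad/s² (deceleration).
ω² = ω₀² − 2|α|θ with ω = 0 ⇒ θ = ω₀²/(2|α|) = 728.7 rad = 116.0 rev.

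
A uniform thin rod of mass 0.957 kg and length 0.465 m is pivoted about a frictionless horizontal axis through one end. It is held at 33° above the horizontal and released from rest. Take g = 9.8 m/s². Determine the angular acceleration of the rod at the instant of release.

About the pivot, I = (1/3)ML² = (1/3)(0.957)(0.465)² = 0.06898 kg·m².
The weight acts at the center, a distance L/2 = 0.2325 m from the pivot; τ = Mg(L/2) cos 33° = 1.829 N·m.
α = τ/I = 1.829/0.06898 = 26.51 rad/s².

α ≈ 26.5 rad/s²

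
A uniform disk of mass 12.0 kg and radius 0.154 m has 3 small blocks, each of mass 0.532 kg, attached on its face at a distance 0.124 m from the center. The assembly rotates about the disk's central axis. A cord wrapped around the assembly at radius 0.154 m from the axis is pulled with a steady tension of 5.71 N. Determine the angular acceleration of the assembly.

I_disk = ½MR² = ½(12.0)(0.154)² = 0.1423 kg·m².
I_blocks = 3·m·r² = 3(0.532)(0.124)² = 0.02454 kg·m².
Total I = 0.1668 kg·m².
τ = F r = (5.71)(0.154) = 0.8793 N·m.
α = τ/I = 0.8793/0.1668 = 5.271 rad/s².

α ≈ 5.27 rad/s²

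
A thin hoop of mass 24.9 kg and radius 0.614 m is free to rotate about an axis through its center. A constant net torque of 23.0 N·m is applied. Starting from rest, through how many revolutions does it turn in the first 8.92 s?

≈ 15.5 revolutions

I = MR² = (24.9)(0.614)² = 9.387 kg·m².
α = τ/I = 23.0/9.387 = 2.450 rad/s².
θ = ½αt² = ½(2.450)(8.92)² = 97.47 rad.
Revolutions = θ/(2π) = 15.51.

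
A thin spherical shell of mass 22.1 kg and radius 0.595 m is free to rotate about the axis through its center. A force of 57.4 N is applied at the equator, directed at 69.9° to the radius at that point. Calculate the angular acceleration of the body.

I = (2/3)MR² = (2/3)(22.1)(0.595)² = 5.216 kg·m².
Only the tangential component produces torque: τ = F R sinθ = (57.4)(0.595) sin 69.9° = 32.07 N·m.
Newton's second law for rotation, τ = Iα, gives α = τ/I = 32.07/5.216 = 6.149 rad/s².

α ≈ 6.15 rad/s²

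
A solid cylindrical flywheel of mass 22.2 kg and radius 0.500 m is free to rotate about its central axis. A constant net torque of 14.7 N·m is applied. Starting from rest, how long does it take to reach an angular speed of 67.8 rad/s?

I = ½MR² = (1/2)(22.2)(0.500)² = 2.775 kg·m².
α = τ/I = 14.7/2.775 = 5.297 rad/s².
ω = αt ⇒ t = ω/α = 67.8/5.297 = 12.80 s.

t ≈ 12.8 s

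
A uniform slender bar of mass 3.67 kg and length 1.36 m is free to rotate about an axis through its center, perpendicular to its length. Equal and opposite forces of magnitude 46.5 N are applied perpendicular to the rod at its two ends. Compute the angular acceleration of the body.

I = (1/12)ML² = (1/12)(3.67)(1.36)² = 0.5657 kg·m².
The couple gives τ = F·(L/2) + F·(L/2) = F L = (46.5)(1.36) = 63.24 N·m.
Newton's second law for rotation, τ = Iα, gives α = τ/I = 63.24/0.5657 = 111.8 rad/s².

α ≈ 112 rad/s²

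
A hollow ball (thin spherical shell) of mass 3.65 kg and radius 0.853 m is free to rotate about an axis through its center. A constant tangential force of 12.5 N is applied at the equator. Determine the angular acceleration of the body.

I = (2/3)MR² = (2/3)(3.65)(0.853)² = 1.771 kg·m².
τ = F R = (12.5)(0.853) = 10.66 N·m.
From τ = Iα: α = 10.66/1.771 = 6.022 rad/s².

α ≈ 6.02 rad/s²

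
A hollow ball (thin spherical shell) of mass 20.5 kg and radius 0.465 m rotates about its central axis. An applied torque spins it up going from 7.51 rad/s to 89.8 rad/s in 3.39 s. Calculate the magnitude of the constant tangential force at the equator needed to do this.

I = (2/3)MR² = (2/3)(20.5)(0.465)² = 2.955 kg·m².
α = Δω/Δt = (89.8 − 7.51)/3.39 = 24.27 rad/s².
The required torque is τ = Iα = (2.955)(24.27) = 71.73 N·m.
A tangential force at the equator gives τ = FR, so F = τ/R = 71.73/0.465 = 154.3 N.

F ≈ 154 N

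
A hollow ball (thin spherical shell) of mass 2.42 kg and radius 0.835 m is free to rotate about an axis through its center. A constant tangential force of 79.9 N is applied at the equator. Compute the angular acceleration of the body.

I = (2/3)MR² = (2/3)(2.42)(0.835)² = 1.125 kg·m².
τ = F R = (79.9)(0.835) = 66.72 N·m.
From τ = Iα: α = 66.72/1.125 = 59.31 rad/s².

α ≈ 59.3 rad/s²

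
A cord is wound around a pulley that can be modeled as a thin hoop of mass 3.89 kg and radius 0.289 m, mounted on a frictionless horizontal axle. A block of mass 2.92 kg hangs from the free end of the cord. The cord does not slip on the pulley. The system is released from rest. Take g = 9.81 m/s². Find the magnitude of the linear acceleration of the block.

I = MR² = (3.89)(0.289)² = 0.3249 kg·m².
Block: mg − T = ma. Pulley: TR = Iα. No-slip: a = αR, so T = (I/R²)a = 3.890·a.
Then mg = (m + 3.890)a, so a = (2.92)(9.81)/(2.92 + 3.890) = 4.206 m/s².

a ≈ 4.21 m/s²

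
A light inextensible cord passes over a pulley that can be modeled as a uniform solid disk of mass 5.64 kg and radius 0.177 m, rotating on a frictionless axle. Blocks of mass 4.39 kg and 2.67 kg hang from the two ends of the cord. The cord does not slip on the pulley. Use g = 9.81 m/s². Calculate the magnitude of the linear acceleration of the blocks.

a ≈ 1.71 m/s²

I = ½MR² = (1/2)(5.64)(0.177)² = 0.08835 kg·m².
Heavier block: m₁g − T₁ = m₁a. Lighter block: T₂ − m₂g = m₂a.
Pulley: (T₁ − T₂)R = Iα = I(a/R), so T₁ − T₂ = (I/R²)a = (1/2)M_p a = 2.820·a.
Adding the three: (m₁ − m₂)g = (m₁ + m₂ + 2.820)a, so a = (4.39 − 2.67)(9.81)/(4.39 + 2.67 + 2.820) = 1.708 m/s².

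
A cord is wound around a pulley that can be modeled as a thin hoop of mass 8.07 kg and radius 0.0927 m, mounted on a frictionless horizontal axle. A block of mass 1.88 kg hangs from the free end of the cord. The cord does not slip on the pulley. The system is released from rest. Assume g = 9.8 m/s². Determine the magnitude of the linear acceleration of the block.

I = MR² = (8.07)(0.0927)² = 0.06935 kg·m².
Block: mg − T = ma. Pulley: TR = Iα. No-slip: a = αR, so T = (I/R²)a = 8.070·a.
Then mg = (m + 8.070)a, so a = (1.88)(9.8)/(1.88 + 8.070) = 1.852 m/s².

a ≈ 1.85 m/s²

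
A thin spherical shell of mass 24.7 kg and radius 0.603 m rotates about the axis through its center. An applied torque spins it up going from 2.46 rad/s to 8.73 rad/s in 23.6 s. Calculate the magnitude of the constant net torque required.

I = (2/3)MR² = (2/3)(24.7)(0.603)² = 5.987 kg·m².
α = Δω/Δt = (8.73 − 2.46)/23.6 = 0.2657 rad/s².
τ = Iα = (5.987)(0.2657) = 1.591 N·m.

τ ≈ 1.59 N·m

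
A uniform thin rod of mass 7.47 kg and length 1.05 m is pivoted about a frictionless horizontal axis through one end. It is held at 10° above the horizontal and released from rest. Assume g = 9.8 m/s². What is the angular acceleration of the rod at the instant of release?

About the pivot, I = (1/3)ML² = (1/3)(7.47)(1.05)² = 2.745 kg·m².
The weight acts at the center, a distance L/2 = 0.5250 m from the pivot; τ = Mg(L/2) cos 10° = 37.85 N·m.
α = τ/I = 37.85/2.745 = 13.79 rad/s².

α ≈ 13.8 rad/s²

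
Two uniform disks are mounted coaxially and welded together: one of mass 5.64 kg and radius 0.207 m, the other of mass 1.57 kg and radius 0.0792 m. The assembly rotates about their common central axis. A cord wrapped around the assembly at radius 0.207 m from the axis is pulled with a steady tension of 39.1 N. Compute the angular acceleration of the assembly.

I = ½M₁R₁² + ½M₂R₂² = ½(5.64)(0.207)² + ½(1.57)(0.0792)² = 0.1258 kg·m².
τ = F r = (39.1)(0.207) = 8.094 N·m.
α = τ/I = 8.094/0.1258 = 64.36 rad/s².

α ≈ 64.4 rad/s²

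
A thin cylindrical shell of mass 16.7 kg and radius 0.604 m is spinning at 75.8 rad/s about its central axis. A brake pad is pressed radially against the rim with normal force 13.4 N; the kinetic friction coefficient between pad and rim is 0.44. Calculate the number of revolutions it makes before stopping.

I = MR² = (16.7)(0.604)² = 6.092 kg·m².
Friction force f = μN = (0.44)(13.4) = 5.896 N at the rim; torque magnitude τ = fR = 3.561 N·m, opposing ω.
|α| = τ/I = 3.561/6.092 = 0.5845 rad/s² (deceleration).
ω² = ω₀² − 2|α|θ with ω = 0 ⇒ θ = ω₀²/(2|α|) = 4915 rad = 782.2 rev.

≈ 782 revolutions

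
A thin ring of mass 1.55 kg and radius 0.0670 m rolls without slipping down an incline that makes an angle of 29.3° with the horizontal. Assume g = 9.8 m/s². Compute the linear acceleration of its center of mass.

Translation along the incline: Mg sinθ − f = Ma.
Rotation about the center: fR = Iα with I = MR². No-slip gives a = αR, so f = (I/R²)a = M a.
Substituting: Mg sinθ = (1 + 1.000)Ma, so a = g sinθ/(1 + 1.000) = (9.8) sin 29.3° / 2.000 = 2.398 m/s².

a ≈ 2.40 m/s²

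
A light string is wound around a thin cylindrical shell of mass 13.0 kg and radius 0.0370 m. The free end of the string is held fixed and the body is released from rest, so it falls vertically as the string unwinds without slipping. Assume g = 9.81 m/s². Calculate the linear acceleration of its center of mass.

a ≈ 4.91 m/s²

Translation: Mg − T = Ma. Rotation about the center: TR = Iα with I = MR².
With a = αR: T = (I/R²)a = M a, so Mg = (1 + 1.000)Ma.
a = g/(1 + 1.000) = 9.81/2.000 = 4.905 m/s².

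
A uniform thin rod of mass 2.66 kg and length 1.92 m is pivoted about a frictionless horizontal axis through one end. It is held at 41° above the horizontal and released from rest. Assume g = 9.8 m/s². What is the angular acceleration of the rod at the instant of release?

About the pivot, I = (1/3)ML² = (1/3)(2.66)(1.92)² = 3.269 kg·m².
The weight acts at the center, a distance L/2 = 0.9600 m from the pivot; τ = Mg(L/2) cos 41° = 18.89 N·m.
α = τ/I = 18.89/3.269 = 5.778 rad/s².

α ≈ 5.78 rad/s²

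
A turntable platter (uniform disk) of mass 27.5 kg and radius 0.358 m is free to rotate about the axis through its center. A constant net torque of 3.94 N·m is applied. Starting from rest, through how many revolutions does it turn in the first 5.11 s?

I = ½MR² = (1/2)(27.5)(0.358)² = 1.762 kg·m².
α = τ/I = 3.94/1.762 = 2.236 rad/s².
θ = ½αt² = ½(2.236)(5.11)² = 29.19 rad.
Revolutions = θ/(2π) = 4.646.

≈ 4.65 revolutions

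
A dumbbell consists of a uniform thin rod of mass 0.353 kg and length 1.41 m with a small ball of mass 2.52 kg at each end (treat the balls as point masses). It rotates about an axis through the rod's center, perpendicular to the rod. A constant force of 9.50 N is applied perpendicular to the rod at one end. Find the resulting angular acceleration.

I_rod = (1/12)ML² = (1/12)(0.353)(1.41)² = 0.05848 kg·m².
I_balls = 2·m·(L/2)² = 2(2.52)(0.7050)² = 2.505 kg·m².
Total I = 2.563 kg·m².
τ = F·(L/2) = (9.50)(0.705) = 6.697 N·m.
α = τ/I = 6.697/2.563 = 2.613 rad/s².

α ≈ 2.61 rad/s²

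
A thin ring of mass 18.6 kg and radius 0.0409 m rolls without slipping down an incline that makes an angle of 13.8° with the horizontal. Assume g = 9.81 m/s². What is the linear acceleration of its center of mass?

a ≈ 1.17 m/s²

Translation along the incline: Mg sinθ − f = Ma.
Rotation about the center: fR = Iα with I = MR². No-slip gives a = αR, so f = (I/R²)a = M a.
Substituting: Mg sinθ = (1 + 1.000)Ma, so a = g sinθ/(1 + 1.000) = (9.81) sin 13.8° / 2.000 = 1.170 m/s².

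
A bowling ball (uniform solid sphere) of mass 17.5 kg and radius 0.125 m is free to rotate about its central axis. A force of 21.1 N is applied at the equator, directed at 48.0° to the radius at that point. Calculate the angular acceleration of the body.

α ≈ 17.9 rad/s²

I = (2/5)MR² = (2/5)(17.5)(0.125)² = 0.1094 kg·m².
Only the tangential component produces torque: τ = F R sinθ = (21.1)(0.125) sin 48.0° = 1.960 N·m.
Newton's second law for rotation, τ = Iα, gives α = τ/I = 1.960/0.1094 = 17.92 rad/s².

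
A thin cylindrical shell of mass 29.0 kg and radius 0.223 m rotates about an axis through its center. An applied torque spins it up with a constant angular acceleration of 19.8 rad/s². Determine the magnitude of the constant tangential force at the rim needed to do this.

I = MR² = (29.0)(0.223)² = 1.442 kg·m².
The required torque is τ = Iα = (1.442)(19.80) = 28.55 N·m.
A tangential force at the rim gives τ = FR, so F = τ/R = 28.55/0.223 = 128.0 N.

F ≈ 128 N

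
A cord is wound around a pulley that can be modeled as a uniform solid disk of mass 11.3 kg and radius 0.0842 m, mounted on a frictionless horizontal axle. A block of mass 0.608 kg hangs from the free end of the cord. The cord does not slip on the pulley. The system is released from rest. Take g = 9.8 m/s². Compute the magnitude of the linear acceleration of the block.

a ≈ 0.952 m/s²

I = ½MR² = (1/2)(11.3)(0.0842)² = 0.04006 kg·m².
Block: mg − T = ma. Pulley: TR = Iα. No-slip: a = αR, so T = (I/R²)a = 5.650·a.
Then mg = (m + 5.650)a, so a = (0.608)(9.8)/(0.608 + 5.650) = 0.9521 m/s².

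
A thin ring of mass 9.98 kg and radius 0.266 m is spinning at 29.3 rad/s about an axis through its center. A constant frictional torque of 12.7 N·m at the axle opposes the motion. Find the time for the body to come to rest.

I = MR² = (9.98)(0.266)² = 0.7061 kg·m².
The net torque has magnitude 12.7 N·m, opposing ω.
|α| = τ/I = 12.70/0.7061 = 17.98 rad/s² (deceleration).
0 = ω₀ − |α|t ⇒ t = ω₀/|α| = 29.3/17.98 = 1.629 s.

t ≈ 1.63 s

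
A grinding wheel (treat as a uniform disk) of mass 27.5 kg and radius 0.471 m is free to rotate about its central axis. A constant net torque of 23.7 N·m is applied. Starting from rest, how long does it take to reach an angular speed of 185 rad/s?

t ≈ 23.8 s

I = ½MR² = (1/2)(27.5)(0.471)² = 3.050 kg·m².
α = τ/I = 23.7/3.050 = 7.770 rad/s².
ω = αt ⇒ t = ω/α = 185/7.770 = 23.81 s.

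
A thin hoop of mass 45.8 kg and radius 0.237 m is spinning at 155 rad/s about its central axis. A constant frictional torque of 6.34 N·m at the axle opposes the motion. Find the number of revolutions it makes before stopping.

≈ 776 revolutions

I = MR² = (45.8)(0.237)² = 2.573 kg·m².
The net torque has magnitude 6.34 N·m, opposing ω.
|α| = τ/I = 6.340/2.573 = 2.464 rad/s² (deceleration).
ω² = ω₀² − 2|α|θ with ω = 0 ⇒ θ = ω₀²/(2|α|) = 4874 rad = 775.8 rev.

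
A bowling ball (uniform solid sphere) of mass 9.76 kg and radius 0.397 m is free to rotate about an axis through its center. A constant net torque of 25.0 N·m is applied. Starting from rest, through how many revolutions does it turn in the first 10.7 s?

I = (2/5)MR² = (2/5)(9.76)(0.397)² = 0.6153 kg·m².
α = τ/I = 25.0/0.6153 = 40.63 rad/s².
θ = ½αt² = ½(40.63)(10.7)² = 2326 rad.
Revolutions = θ/(2π) = 370.2.

≈ 370 revolutions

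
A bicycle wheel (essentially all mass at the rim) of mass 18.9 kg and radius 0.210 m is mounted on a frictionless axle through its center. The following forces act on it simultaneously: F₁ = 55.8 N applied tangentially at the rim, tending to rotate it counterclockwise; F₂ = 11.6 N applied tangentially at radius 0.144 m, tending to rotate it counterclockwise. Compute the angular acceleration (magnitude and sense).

α ≈ 16.1 rad/s², counterclockwise

I = MR² = (18.9)(0.210)² = 0.8335 kg·m².
Taking counterclockwise as positive: τ₁ = +(55.8)(0.210) = +11.72 N·m; τ₂ = +(11.6)(0.144) = +1.670 N·m.
Net torque τ = 13.39 N·m.
α = τ/I = 13.39/0.8335 = 16.06 rad/s².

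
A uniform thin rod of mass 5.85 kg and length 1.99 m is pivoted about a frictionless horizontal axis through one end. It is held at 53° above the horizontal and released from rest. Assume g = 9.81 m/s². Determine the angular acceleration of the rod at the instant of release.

α ≈ 4.45 rad/s²

About the pivot, I = (1/3)ML² = (1/3)(5.85)(1.99)² = 7.722 kg·m².
The weight acts at the center, a distance L/2 = 0.9950 m from the pivot; τ = Mg(L/2) cos 53° = 34.36 N·m.
α = τ/I = 34.36/7.722 = 4.450 rad/s².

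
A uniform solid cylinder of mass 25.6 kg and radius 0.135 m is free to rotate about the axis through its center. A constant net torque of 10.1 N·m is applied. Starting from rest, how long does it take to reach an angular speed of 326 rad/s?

I = ½MR² = (1/2)(25.6)(0.135)² = 0.2333 kg·m².
α = τ/I = 10.1/0.2333 = 43.30 rad/s².
ω = αt ⇒ t = ω/α = 326/43.30 = 7.530 s.

t ≈ 7.53 s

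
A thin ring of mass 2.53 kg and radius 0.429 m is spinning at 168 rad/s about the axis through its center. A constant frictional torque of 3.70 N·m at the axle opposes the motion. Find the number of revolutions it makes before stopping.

I = MR² = (2.53)(0.429)² = 0.4656 kg·m².
The net torque has magnitude 3.70 N·m, opposing ω.
|α| = τ/I = 3.700/0.4656 = 7.946 rad/s² (deceleration).
ω² = ω₀² − 2|α|θ with ω = 0 ⇒ θ = ω₀²/(2|α|) = 1776 rad = 282.6 rev.

≈ 283 revolutions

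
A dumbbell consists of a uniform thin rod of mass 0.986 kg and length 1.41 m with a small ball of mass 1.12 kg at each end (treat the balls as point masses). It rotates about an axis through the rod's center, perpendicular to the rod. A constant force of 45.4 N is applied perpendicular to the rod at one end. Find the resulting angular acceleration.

I_rod = (1/12)ML² = (1/12)(0.986)(1.41)² = 0.1634 kg·m².
I_balls = 2·m·(L/2)² = 2(1.12)(0.7050)² = 1.113 kg·m².
Total I = 1.277 kg·m².
τ = F·(L/2) = (45.4)(0.705) = 32.01 N·m.
α = τ/I = 32.01/1.277 = 25.07 rad/s².

α ≈ 25.1 rad/s²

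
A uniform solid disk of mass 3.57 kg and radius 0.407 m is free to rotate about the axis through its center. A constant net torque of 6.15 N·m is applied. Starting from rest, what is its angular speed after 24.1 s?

ω ≈ 501 rad/s

I = ½MR² = (1/2)(3.57)(0.407)² = 0.2957 kg·m².
α = τ/I = 6.15/0.2957 = 20.80 rad/s².
ω = ω₀ + αt = 0 + (20.80)(24.1) = 501.3 rad/s.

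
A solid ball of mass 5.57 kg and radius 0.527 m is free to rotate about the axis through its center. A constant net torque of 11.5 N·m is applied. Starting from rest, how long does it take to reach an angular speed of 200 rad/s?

t ≈ 10.8 s

I = (2/5)MR² = (2/5)(5.57)(0.527)² = 0.6188 kg·m².
α = τ/I = 11.5/0.6188 = 18.58 rad/s².
ω = αt ⇒ t = ω/α = 200/18.58 = 10.76 s.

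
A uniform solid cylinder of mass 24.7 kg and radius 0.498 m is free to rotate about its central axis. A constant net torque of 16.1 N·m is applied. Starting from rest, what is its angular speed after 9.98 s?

I = ½MR² = (1/2)(24.7)(0.498)² = 3.063 kg·m².
α = τ/I = 16.1/3.063 = 5.257 rad/s².
ω = ω₀ + αt = 0 + (5.257)(9.98) = 52.46 rad/s.

ω ≈ 52.5 rad/s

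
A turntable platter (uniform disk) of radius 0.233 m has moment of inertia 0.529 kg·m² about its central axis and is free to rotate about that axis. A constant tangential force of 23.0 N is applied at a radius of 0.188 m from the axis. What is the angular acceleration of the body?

α ≈ 8.17 rad/s²

τ = F·r = (23.0)(0.188) = 4.324 N·m.
From τ = Iα: α = 4.324/0.5290 = 8.174 rad/s².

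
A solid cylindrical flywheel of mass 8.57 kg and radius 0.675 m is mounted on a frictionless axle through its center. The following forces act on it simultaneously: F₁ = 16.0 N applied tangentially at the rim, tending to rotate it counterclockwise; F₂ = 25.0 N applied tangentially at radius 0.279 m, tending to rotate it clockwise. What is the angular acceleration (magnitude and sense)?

α ≈ 1.96 rad/s², counterclockwise

I = ½MR² = (1/2)(8.57)(0.675)² = 1.952 kg·m².
Taking counterclockwise as positive: τ₁ = +(16.0)(0.675) = +10.80 N·m; τ₂ = −(25.0)(0.279) = −6.975 N·m.
Net torque τ = 3.825 N·m.
α = τ/I = 3.825/1.952 = 1.959 rad/s².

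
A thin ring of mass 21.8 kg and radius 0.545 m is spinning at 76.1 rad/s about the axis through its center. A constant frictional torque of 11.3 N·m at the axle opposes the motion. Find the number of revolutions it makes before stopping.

I = MR² = (21.8)(0.545)² = 6.475 kg·m².
The net torque has magnitude 11.3 N·m, opposing ω.
|α| = τ/I = 11.30/6.475 = 1.745 rad/s² (deceleration).
ω² = ω₀² − 2|α|θ with ω = 0 ⇒ θ = ω₀²/(2|α|) = 1659 rad = 264.1 rev.

≈ 264 revolutions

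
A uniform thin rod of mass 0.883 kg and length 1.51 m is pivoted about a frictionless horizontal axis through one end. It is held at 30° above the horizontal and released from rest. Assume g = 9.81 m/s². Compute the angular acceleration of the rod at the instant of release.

About the pivot, I = (1/3)ML² = (1/3)(0.883)(1.51)² = 0.6711 kg·m².
The weight acts at the center, a distance L/2 = 0.7550 m from the pivot; τ = Mg(L/2) cos 30° = 5.664 N·m.
α = τ/I = 5.664/0.6711 = 8.439 rad/s².

α ≈ 8.44 rad/s²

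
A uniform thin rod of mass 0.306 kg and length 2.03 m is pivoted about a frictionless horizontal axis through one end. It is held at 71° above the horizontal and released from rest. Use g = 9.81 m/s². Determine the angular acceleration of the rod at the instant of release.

About the pivot, I = (1/3)ML² = (1/3)(0.306)(2.03)² = 0.4203 kg·m².
The weight acts at the center, a distance L/2 = 1.015 m from the pivot; τ = Mg(L/2) cos 71° = 0.9920 N·m.
α = τ/I = 0.9920/0.4203 = 2.360 rad/s².

α ≈ 2.36 rad/s²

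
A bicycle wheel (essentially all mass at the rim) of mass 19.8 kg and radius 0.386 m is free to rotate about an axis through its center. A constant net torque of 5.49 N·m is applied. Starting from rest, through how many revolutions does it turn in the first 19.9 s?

≈ 58.6 revolutions

I = MR² = (19.8)(0.386)² = 2.950 kg·m².
α = τ/I = 5.49/2.950 = 1.861 rad/s².
θ = ½αt² = ½(1.861)(19.9)² = 368.5 rad.
Revolutions = θ/(2π) = 58.64.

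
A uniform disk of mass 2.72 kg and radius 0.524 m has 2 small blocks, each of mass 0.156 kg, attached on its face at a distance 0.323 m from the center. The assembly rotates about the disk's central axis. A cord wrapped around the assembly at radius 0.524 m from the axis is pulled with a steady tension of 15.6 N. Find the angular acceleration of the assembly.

α ≈ 20.1 rad/s²

I_disk = ½MR² = ½(2.72)(0.524)² = 0.3734 kg·m².
I_blocks = 2·m·r² = 2(0.156)(0.323)² = 0.03255 kg·m².
Total I = 0.4060 kg·m².
τ = F r = (15.6)(0.524) = 8.174 N·m.
α = τ/I = 8.174/0.4060 = 20.14 rad/s².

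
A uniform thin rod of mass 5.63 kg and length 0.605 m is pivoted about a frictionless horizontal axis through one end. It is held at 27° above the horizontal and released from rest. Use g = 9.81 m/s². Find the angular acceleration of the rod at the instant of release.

α ≈ 21.7 rad/s²

About the pivot, I = (1/3)ML² = (1/3)(5.63)(0.605)² = 0.6869 kg·m².
The weight acts at the center, a distance L/2 = 0.3025 m from the pivot; τ = Mg(L/2) cos 27° = 14.89 N·m.
α = τ/I = 14.89/0.6869 = 21.67 rad/s².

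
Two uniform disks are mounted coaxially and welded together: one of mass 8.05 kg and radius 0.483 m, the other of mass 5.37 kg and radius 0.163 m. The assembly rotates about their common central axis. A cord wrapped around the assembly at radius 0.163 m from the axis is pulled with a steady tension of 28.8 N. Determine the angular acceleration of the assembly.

I = ½M₁R₁² + ½M₂R₂² = ½(8.05)(0.483)² + ½(5.37)(0.163)² = 1.010 kg·m².
τ = F r = (28.8)(0.163) = 4.694 N·m.
α = τ/I = 4.694/1.010 = 4.646 rad/s².

α ≈ 4.65 rad/s²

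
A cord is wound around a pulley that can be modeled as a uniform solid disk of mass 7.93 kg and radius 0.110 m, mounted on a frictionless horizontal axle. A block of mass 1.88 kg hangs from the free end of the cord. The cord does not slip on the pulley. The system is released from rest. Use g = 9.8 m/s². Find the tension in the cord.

T ≈ 12.5 N

I = ½MR² = (1/2)(7.93)(0.110)² = 0.04798 kg·m².
Block: mg − T = ma. Pulley: TR = Iα. No-slip: a = αR, so T = (I/R²)a = 3.965·a.
Then mg = (m + 3.965)a, so a = (1.88)(9.8)/(1.88 + 3.965) = 3.152 m/s².
T = 3.965·a = 12.50 N.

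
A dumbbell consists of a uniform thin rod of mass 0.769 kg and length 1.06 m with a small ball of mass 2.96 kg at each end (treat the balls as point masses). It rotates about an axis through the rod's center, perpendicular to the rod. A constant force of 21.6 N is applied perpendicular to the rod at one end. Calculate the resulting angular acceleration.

α ≈ 6.60 rad/s²

I_rod = (1/12)ML² = (1/12)(0.769)(1.06)² = 0.07200 kg·m².
I_balls = 2·m·(L/2)² = 2(2.96)(0.5300)² = 1.663 kg·m².
Total I = 1.735 kg·m².
τ = F·(L/2) = (21.6)(0.530) = 11.45 N·m.
α = τ/I = 11.45/1.735 = 6.599 rad/s².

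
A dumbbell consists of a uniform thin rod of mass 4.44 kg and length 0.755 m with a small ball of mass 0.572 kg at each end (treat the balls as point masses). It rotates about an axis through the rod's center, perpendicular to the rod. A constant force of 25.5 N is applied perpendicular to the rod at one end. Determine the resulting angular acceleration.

I_rod = (1/12)ML² = (1/12)(4.44)(0.755)² = 0.2109 kg·m².
I_balls = 2·m·(L/2)² = 2(0.572)(0.3775)² = 0.1630 kg·m².
Total I = 0.3739 kg·m².
τ = F·(L/2) = (25.5)(0.378) = 9.626 N·m.
α = τ/I = 9.626/0.3739 = 25.74 rad/s².

α ≈ 25.7 rad/s²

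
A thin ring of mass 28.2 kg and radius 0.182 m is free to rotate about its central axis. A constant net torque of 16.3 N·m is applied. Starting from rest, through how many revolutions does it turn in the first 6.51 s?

I = MR² = (28.2)(0.182)² = 0.9341 kg·m².
α = τ/I = 16.3/0.9341 = 17.45 rad/s².
θ = ½αt² = ½(17.45)(6.51)² = 369.8 rad.
Revolutions = θ/(2π) = 58.85.

≈ 58.9 revolutions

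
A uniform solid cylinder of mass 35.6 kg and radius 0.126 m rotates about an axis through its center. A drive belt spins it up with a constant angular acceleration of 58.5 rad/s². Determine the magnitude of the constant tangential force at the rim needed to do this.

I = ½MR² = (1/2)(35.6)(0.126)² = 0.2826 kg·m².
The required torque is τ = Iα = (0.2826)(58.50) = 16.53 N·m.
A tangential force at the rim gives τ = FR, so F = τ/R = 16.53/0.126 = 131.2 N.

F ≈ 131 N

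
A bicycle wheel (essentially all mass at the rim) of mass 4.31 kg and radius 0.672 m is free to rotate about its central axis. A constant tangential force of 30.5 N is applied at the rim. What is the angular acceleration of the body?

I = MR² = (4.31)(0.672)² = 1.946 kg·m².
τ = F R = (30.5)(0.672) = 20.50 N·m.
From τ = Iα: α = 20.50/1.946 = 10.53 rad/s².

α ≈ 10.5 rad/s²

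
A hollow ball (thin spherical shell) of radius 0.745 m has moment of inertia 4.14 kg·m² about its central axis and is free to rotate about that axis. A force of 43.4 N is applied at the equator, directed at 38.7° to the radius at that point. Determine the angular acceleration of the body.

α ≈ 4.88 rad/s²

Only the tangential component produces torque: τ = F R sinθ = (43.4)(0.745) sin 38.7° = 20.22 N·m.
From τ = Iα: α = 20.22/4.140 = 4.883 rad/s².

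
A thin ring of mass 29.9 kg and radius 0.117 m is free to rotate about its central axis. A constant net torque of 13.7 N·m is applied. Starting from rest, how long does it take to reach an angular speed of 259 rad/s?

I = MR² = (29.9)(0.117)² = 0.4093 kg·m².
α = τ/I = 13.7/0.4093 = 33.47 rad/s².
ω = αt ⇒ t = ω/α = 259/33.47 = 7.738 s.

t ≈ 7.74 s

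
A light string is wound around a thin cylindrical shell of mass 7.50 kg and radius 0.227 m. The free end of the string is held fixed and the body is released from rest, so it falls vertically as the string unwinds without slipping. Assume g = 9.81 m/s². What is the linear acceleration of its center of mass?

a ≈ 4.91 m/s²

Translation: Mg − T = Ma. Rotation about the center: TR = Iα with I = MR².
With a = αR: T = (I/R²)a = M a, so Mg = (1 + 1.000)Ma.
a = g/(1 + 1.000) = 9.81/2.000 = 4.905 m/s².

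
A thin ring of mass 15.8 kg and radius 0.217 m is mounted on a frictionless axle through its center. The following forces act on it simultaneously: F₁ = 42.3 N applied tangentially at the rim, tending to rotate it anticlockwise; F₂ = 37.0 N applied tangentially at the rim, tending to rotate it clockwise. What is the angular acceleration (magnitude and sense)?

α ≈ 1.55 rad/s², anticlockwise

I = MR² = (15.8)(0.217)² = 0.7440 kg·m².
Taking anticlockwise as positive: τ₁ = +(42.3)(0.217) = +9.179 N·m; τ₂ = −(37.0)(0.217) = −8.029 N·m.
Net torque τ = 1.150 N·m.
α = τ/I = 1.150/0.7440 = 1.546 rad/s².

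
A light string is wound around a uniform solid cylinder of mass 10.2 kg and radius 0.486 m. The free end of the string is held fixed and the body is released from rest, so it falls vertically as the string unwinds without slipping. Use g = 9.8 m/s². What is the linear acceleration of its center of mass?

Translation: Mg − T = Ma. Rotation about the center: TR = Iα with I = ½MR².
With a = αR: T = (I/R²)a = (1/2)M a, so Mg = (1 + 0.5000)Ma.
a = g/(1 + 0.5000) = 9.8/1.500 = 6.533 m/s².

a ≈ 6.53 m/s²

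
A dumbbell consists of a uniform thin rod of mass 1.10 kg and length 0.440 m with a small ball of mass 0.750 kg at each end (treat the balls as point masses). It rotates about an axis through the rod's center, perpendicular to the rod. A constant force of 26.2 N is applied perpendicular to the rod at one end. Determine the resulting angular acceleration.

I_rod = (1/12)ML² = (1/12)(1.10)(0.440)² = 0.01775 kg·m².
I_balls = 2·m·(L/2)² = 2(0.750)(0.2200)² = 0.07260 kg·m².
Total I = 0.09035 kg·m².
τ = F·(L/2) = (26.2)(0.220) = 5.764 N·m.
α = τ/I = 5.764/0.09035 = 63.80 rad/s².

α ≈ 63.8 rad/s²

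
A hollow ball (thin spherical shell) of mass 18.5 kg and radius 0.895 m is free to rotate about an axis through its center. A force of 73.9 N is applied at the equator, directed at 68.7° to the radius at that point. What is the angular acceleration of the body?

α ≈ 6.24 rad/s²

I = (2/3)MR² = (2/3)(18.5)(0.895)² = 9.879 kg·m².
Only the tangential component produces torque: τ = F R sinθ = (73.9)(0.895) sin 68.7° = 61.62 N·m.
Newton's second law for rotation, τ = Iα, gives α = τ/I = 61.62/9.879 = 6.238 rad/s².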